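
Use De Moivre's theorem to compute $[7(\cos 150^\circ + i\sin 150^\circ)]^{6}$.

By De Moivre: z^n = r^n(cos(nθ) + i sin(nθ))
= 7^6(cos(6*150°) + i sin(6*150°))
= 117649(cos 180° + i sin 180°)
= -117649


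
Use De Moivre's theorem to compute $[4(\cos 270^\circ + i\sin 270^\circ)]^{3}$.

By De Moivre: z^n = r^n(cos(nθ) + i sin(nθ))
= 4^3(cos(3*270°) + i sin(3*270°))
= 64(cos 90° + i sin 90°)
= 64i


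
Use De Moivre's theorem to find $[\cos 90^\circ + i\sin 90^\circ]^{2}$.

By De Moivre: z^n = r^n(cos(nθ) + i sin(nθ))
= 1^2(cos(2*90°) + i sin(2*90°))
= 1(cos 180° + i sin 180°)
= -1


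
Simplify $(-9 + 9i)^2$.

(a + bi)^2 = a^2 - b^2 + 2abi
= (-9)^2 - 9^2 + 2*(-9)*9i
= -162i


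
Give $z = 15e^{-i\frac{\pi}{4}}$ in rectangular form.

a = r cos θ = 15 * sqrt(2)/2 = 15*sqrt(2)/2
b = r sin θ = 15 * -sqrt(2)/2 = -15*sqrt(2)/2
z = 15*sqrt(2)/2 - (15*sqrt(2)/2)i


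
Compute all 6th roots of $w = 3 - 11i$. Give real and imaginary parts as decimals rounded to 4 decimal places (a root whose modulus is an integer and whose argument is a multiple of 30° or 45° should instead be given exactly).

|w| = sqrt(130) ≈ 11.401754, arg(w) ≈ 285.255119°
Root modulus = sqrt(130)^(1/6) ≈ 1.500244
Root arguments: θ_k = (arg(w) + 360°k)/6 for k = 0, 1, ..., 5
Compute each root as (root modulus)(cos θ_k + i sin θ_k) using full-precision intermediates, then round to 4 decimal places.
Roots: 1.0127 + 1.1068i, -0.4522 + 1.4305i, -1.4649 + 0.3236i, -1.0127 - 1.1068i, 0.4522 - 1.4305i, 1.4649 - 0.3236i


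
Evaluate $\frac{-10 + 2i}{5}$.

Divisor is real, so divide each part by 5:
= -2 + (2/5)i


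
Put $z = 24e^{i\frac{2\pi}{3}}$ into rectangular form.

a = r cos θ = 24 * -1/2 = -12
b = r sin θ = 24 * sqrt(3)/2 = 12*sqrt(3)
z = -12 + 12*sqrt(3)i


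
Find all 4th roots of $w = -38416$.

|w| = 38416, arg(w) = 180°
Root modulus = 38416^(1/4) = 14
Root arguments: θ_k = (180° + 360°k)/4 for k = 0, 1, ..., 3
Roots: 7*sqrt(2) + 7*sqrt(2)i, -7*sqrt(2) + 7*sqrt(2)i, -7*sqrt(2) - 7*sqrt(2)i, 7*sqrt(2) - 7*sqrt(2)i


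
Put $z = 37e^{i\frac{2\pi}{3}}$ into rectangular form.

a = r cos θ = 37 * -1/2 = -37/2
b = r sin θ = 37 * sqrt(3)/2 = 37*sqrt(3)/2
z = -37/2 + (37*sqrt(3)/2)i


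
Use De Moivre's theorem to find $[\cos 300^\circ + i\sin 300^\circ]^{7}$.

By De Moivre: z^n = r^n(cos(nθ) + i sin(nθ))
= 1^7(cos(7*300°) + i sin(7*300°))
= 1(cos 300° + i sin 300°)
= 1/2 - (sqrt(3)/2)i


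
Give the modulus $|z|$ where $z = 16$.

|z| = sqrt(a^2 + b^2) = sqrt(16^2 + 0^2) = sqrt(256) = 16


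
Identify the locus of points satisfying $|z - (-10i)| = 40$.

|z - z0| = r describes a circle centered at z0 with radius r
Here z0 = -10i and r = 40
Locus: Circle centered at (0, -10) with radius 40


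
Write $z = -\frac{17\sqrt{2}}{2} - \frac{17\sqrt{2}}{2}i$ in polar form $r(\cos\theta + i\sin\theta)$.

r = |z| = sqrt(a^2 + b^2) = sqrt((-17*sqrt(2)/2)^2 + (-17*sqrt(2)/2)^2) = sqrt(289/2 + 289/2) = sqrt(289) = 17
θ = arctan(b/a) = arctan(-12.0208/-12.0208) (quadrant-adjusted) = 225°
z = 17(cos 225° + i sin 225°)


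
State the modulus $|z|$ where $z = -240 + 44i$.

|z| = sqrt(a^2 + b^2) = sqrt((-240)^2 + 44^2) = sqrt(59536) = 244


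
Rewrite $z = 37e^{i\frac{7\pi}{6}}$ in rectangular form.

a = r cos θ = 37 * -sqrt(3)/2 = -37*sqrt(3)/2
b = r sin θ = 37 * -1/2 = -37/2
z = -37*sqrt(3)/2 - (37/2)i


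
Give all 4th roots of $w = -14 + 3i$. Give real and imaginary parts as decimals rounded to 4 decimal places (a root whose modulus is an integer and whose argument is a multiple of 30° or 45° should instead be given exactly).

|w| = sqrt(205) ≈ 14.317821, arg(w) ≈ 167.905243°
Root modulus = sqrt(205)^(1/4) ≈ 1.945222
Root arguments: θ_k = (arg(w) + 360°k)/4 for k = 0, 1, ..., 3
Compute each root as (root modulus)(cos θ_k + i sin θ_k) using full-precision intermediates, then round to 4 decimal places.
Roots: 1.4461 + 1.3010i, -1.3010 + 1.4461i, -1.4461 - 1.3010i, 1.3010 - 1.4461i


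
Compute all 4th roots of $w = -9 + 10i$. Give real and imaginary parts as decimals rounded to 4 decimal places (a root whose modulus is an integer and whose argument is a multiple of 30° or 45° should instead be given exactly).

|w| = sqrt(181) ≈ 13.453624, arg(w) ≈ 131.987212°
Root modulus = sqrt(181)^(1/4) ≈ 1.915181
Root arguments: θ_k = (arg(w) + 360°k)/4 for k = 0, 1, ..., 3
Compute each root as (root modulus)(cos θ_k + i sin θ_k) using full-precision intermediates, then round to 4 decimal places.
Roots: 1.6063 + 1.0430i, -1.0430 + 1.6063i, -1.6063 - 1.0430i, 1.0430 - 1.6063i


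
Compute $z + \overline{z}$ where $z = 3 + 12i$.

z + conjugate(z) = (a + bi) + (a - bi) = 2a
= 2 * 3 = 6


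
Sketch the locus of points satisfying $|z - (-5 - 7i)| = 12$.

|z - z0| = r describes a circle centered at z0 with radius r
Here z0 = -5 - 7i and r = 12
Locus: Circle centered at (-5, -7) with radius 12


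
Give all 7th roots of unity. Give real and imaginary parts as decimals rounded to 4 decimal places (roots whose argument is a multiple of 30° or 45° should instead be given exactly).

ω_k = e^(2πik/7) = cos(2πk/7) + i sin(2πk/7) for k = 0, 1, ..., 6
Roots: 1, 0.6235 + 0.7818i, -0.2225 + 0.9749i, -0.9010 + 0.4339i, -0.9010 - 0.4339i, -0.2225 - 0.9749i, 0.6235 - 0.7818i


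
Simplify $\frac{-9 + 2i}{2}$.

Divisor is real, so divide each part by 2:
= -9/2 + i


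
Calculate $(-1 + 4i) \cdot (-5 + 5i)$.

(a1*a2 - b1*b2) + (a1*b2 + b1*a2)i
= (5 - 20) + (-5 + (-20))i
= -15 - 25i


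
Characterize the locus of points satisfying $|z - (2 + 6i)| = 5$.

|z - z0| = r describes a circle centered at z0 with radius r
Here z0 = 2 + 6i and r = 5
Locus: Circle centered at (2, 6) with radius 5


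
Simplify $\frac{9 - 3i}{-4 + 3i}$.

Multiply numerator and denominator by conjugate (-4 - 3i):
= (9 - 3i)(-4 - 3i) / ((-4)^2 + 3^2)
= (-45 - 15i) / 25
Divide through by 5: (-9 - 3i) / 5
= -9/5 - (3/5)i


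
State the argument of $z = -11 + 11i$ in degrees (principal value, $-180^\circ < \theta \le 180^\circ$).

θ = arctan(b/a) = arctan(11/-11) (quadrant-adjusted) = 135°


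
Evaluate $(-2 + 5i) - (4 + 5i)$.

(-2 - 4) + (5 - 5)i = -6


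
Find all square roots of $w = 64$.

|w| = 64, arg(w) = 0°
Root modulus = 64^(1/2) = 8
Root arguments: θ_k = (0° + 360°k)/2 for k = 0, 1, ..., 1
Roots: 8, -8


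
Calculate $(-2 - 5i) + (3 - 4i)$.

(-2 + 3) + (-5 + (-4))i = 1 - 9i


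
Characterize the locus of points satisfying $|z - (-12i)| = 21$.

|z - z0| = r describes a circle centered at z0 with radius r
Here z0 = -12i and r = 21
Locus: Circle centered at (0, -12) with radius 21


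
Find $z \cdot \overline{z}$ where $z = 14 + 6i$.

z * conjugate(z) = |z|^2 = a^2 + b^2
= 14^2 + 6^2 = 232


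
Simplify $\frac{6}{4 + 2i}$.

Multiply numerator and denominator by conjugate (4 - 2i):
= (6)(4 - 2i) / (4^2 + 2^2)
= (24 - 12i) / 20
Divide through by 4: (6 - 3i) / 5
= 6/5 - (3/5)i


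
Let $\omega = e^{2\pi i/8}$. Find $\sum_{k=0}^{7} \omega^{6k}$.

Let ζ = ω^6 = e^(2πi·6/8). Since 8 ∤ 6, ζ ≠ 1.
Sum = Σ_{k=0}^{7} ζ^k = (ζ^8 - 1)/(ζ - 1) = (ω^{6·8} - 1)/(ζ - 1) = (1 - 1)/(ζ - 1) = 0


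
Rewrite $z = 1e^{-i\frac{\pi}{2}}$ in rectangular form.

a = r cos θ = 1 * 0 = 0
b = r sin θ = 1 * -1 = -1
z = -i


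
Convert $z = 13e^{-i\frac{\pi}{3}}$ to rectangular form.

a = r cos θ = 13 * 1/2 = 13/2
b = r sin θ = 13 * -sqrt(3)/2 = -13*sqrt(3)/2
z = 13/2 - (13*sqrt(3)/2)i


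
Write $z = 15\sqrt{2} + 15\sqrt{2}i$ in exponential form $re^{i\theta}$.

r = |z| = sqrt((15*sqrt(2))^2 + (15*sqrt(2))^2) = sqrt(450 + 450) = sqrt(900) = 30
θ = arctan(b/a) = arctan(21.2132/21.2132) (quadrant-adjusted) = 45° = π/4
z = 30e^(i*π/4)


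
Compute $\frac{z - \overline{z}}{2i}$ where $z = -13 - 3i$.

z - conjugate(z) = 2bi
(z - conjugate(z))/(2i) = 2bi/(2i) = b = -3


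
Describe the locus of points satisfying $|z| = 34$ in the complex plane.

|z| = 34 means sqrt(x^2 + y^2) = 34
This is a circle of radius 34 centered at the origin


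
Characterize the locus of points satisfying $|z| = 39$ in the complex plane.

|z| = 39 means sqrt(x^2 + y^2) = 39
This is a circle of radius 39 centered at the origin


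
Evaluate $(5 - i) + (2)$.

(5 + 2) + (-1 + 0)i = 7 - i


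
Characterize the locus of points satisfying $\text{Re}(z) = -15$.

Re(z) = x where z = x + yi; the equation x = -15 is satisfied by all points with that x-coordinate
Locus: Vertical line x = -15


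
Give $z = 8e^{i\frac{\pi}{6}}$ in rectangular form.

a = r cos θ = 8 * sqrt(3)/2 = 4*sqrt(3)
b = r sin θ = 8 * 1/2 = 4
z = 4*sqrt(3) + 4i


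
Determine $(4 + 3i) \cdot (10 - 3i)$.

(a1*a2 - b1*b2) + (a1*b2 + b1*a2)i
= (40 - (-9)) + (-12 + 30)i
= 49 + 18i


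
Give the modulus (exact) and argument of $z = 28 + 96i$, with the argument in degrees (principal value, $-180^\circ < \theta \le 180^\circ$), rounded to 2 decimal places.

|z| = sqrt(28^2 + 96^2) = 100
arg(z) = arctan(b/a) = arctan(96/28) (quadrant-adjusted) = 73.74°


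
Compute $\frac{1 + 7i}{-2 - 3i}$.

Multiply numerator and denominator by conjugate (-2 + 3i):
= (1 + 7i)(-2 + 3i) / ((-2)^2 + (-3)^2)
= (-23 - 11i) / 13
= -23/13 - (11/13)i


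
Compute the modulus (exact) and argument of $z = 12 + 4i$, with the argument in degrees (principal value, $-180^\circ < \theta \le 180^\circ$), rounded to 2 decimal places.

|z| = sqrt(12^2 + 4^2) = sqrt(160)
arg(z) = arctan(b/a) = arctan(4/12) (quadrant-adjusted) = 18.43°


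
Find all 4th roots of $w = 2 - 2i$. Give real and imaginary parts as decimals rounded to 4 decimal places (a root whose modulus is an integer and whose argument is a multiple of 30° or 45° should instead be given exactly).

|w| = sqrt(8) ≈ 2.828427, arg(w) = 315°
Root modulus = sqrt(8)^(1/4) ≈ 1.296840
Root arguments: θ_k = (315° + 360°k)/4 for k = 0, 1, ..., 3
Compute each root as (root modulus)(cos θ_k + i sin θ_k) using full-precision intermediates, then round to 4 decimal places.
Roots: 0.2530 + 1.2719i, -1.2719 + 0.2530i, -0.2530 - 1.2719i, 1.2719 - 0.2530i


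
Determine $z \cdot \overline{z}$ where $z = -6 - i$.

z * conjugate(z) = |z|^2 = a^2 + b^2
= (-6)^2 + (-1)^2 = 37


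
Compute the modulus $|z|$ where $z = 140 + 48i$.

|z| = sqrt(a^2 + b^2) = sqrt(140^2 + 48^2) = sqrt(21904) = 148


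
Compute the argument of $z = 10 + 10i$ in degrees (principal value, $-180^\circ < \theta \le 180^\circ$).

θ = arctan(b/a) = arctan(10/10) (quadrant-adjusted) = 45°


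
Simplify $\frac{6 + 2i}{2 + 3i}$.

Multiply numerator and denominator by conjugate (2 - 3i):
= (6 + 2i)(2 - 3i) / (2^2 + 3^2)
= (18 - 14i) / 13
= 18/13 - (14/13)i


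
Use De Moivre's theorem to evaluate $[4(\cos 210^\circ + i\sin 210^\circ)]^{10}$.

By De Moivre: z^n = r^n(cos(nθ) + i sin(nθ))
= 4^10(cos(10*210°) + i sin(10*210°))
= 1048576(cos 300° + i sin 300°)
= 524288 - 524288*sqrt(3)i


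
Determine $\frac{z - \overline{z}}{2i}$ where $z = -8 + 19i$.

z - conjugate(z) = 2bi
(z - conjugate(z))/(2i) = 2bi/(2i) = b = 19


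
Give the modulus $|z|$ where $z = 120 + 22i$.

|z| = sqrt(a^2 + b^2) = sqrt(120^2 + 22^2) = sqrt(14884) = 122


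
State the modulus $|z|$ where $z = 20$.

|z| = sqrt(a^2 + b^2) = sqrt(20^2 + 0^2) = sqrt(400) = 20


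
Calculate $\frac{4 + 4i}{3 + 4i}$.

Multiply numerator and denominator by conjugate (3 - 4i):
= (4 + 4i)(3 - 4i) / (3^2 + 4^2)
= (28 - 4i) / 25
= 28/25 - (4/25)i


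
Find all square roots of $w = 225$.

|w| = 225, arg(w) = 0°
Root modulus = 225^(1/2) = 15
Root arguments: θ_k = (0° + 360°k)/2 for k = 0, 1, ..., 1
Roots: 15, -15


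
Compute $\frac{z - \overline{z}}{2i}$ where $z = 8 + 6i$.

z - conjugate(z) = 2bi
(z - conjugate(z))/(2i) = 2bi/(2i) = b = 6


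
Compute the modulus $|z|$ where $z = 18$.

|z| = sqrt(a^2 + b^2) = sqrt(18^2 + 0^2) = sqrt(324) = 18


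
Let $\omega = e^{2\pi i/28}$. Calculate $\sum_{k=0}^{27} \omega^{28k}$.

Since 28 divides 28, ω^28 = (ω^28)^1 = 1^1 = 1, so every term is 1.
Sum = 28 · 1 = 28


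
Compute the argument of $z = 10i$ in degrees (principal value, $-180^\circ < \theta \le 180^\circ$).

a = 0 and b > 0, so z lies on the positive imaginary axis: θ = 90°


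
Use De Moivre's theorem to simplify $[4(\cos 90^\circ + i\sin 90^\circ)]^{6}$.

By De Moivre: z^n = r^n(cos(nθ) + i sin(nθ))
= 4^6(cos(6*90°) + i sin(6*90°))
= 4096(cos 180° + i sin 180°)
= -4096


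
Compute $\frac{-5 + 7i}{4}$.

Divisor is real, so divide each part by 4:
= -5/4 + (7/4)i


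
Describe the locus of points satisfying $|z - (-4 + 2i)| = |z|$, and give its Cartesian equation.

|z - z1| = |z - z2| means z is equidistant from z1 and z2,
i.e. the perpendicular bisector of the segment from (-4, 2) to (0, 0) (midpoint (-2, 1)).
With z = x + yi, square both sides:
(x - (-4))^2 + (y - 2)^2 = (x - 0)^2 + (y - 0)^2
The x^2 and y^2 terms cancel: 8x + (-4)y = 0 - 20 = -20
Simplify: 2x - y = -5
Locus: Perpendicular bisector of the segment from (-4, 2) to (0, 0): the line 2x - y = -5


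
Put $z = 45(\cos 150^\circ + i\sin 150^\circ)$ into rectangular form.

a = r cos θ = 45 * -sqrt(3)/2 = -45*sqrt(3)/2
b = r sin θ = 45 * 1/2 = 45/2
z = -45*sqrt(3)/2 + (45/2)i


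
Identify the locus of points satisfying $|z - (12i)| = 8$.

|z - z0| = r describes a circle centered at z0 with radius r
Here z0 = 12i and r = 8
Locus: Circle centered at (0, 12) with radius 8


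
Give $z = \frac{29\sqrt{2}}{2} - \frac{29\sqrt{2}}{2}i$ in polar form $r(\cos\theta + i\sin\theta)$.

r = |z| = sqrt(a^2 + b^2) = sqrt((29*sqrt(2)/2)^2 + (-29*sqrt(2)/2)^2) = sqrt(841/2 + 841/2) = sqrt(841) = 29
θ = arctan(b/a) = arctan(-20.5061/20.5061) (quadrant-adjusted) = 315°
z = 29(cos 315° + i sin 315°)


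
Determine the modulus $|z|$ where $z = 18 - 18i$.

|z| = sqrt(a^2 + b^2) = sqrt(18^2 + (-18)^2) = sqrt(648) = sqrt(648)


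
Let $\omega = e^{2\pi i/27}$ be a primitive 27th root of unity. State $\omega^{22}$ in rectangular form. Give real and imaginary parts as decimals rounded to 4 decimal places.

ω^22 = e^(2πi·22/27) = e^(i·44π/27)
= cos(44π/27) + i sin(44π/27)
= 0.3961 - 0.9182i


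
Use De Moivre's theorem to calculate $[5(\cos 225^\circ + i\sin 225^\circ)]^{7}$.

By De Moivre: z^n = r^n(cos(nθ) + i sin(nθ))
= 5^7(cos(7*225°) + i sin(7*225°))
= 78125(cos 135° + i sin 135°)
= -78125*sqrt(2)/2 + (78125*sqrt(2)/2)i


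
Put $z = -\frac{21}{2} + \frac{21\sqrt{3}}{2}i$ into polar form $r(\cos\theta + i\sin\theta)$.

r = |z| = sqrt(a^2 + b^2) = sqrt((-21/2)^2 + (21*sqrt(3)/2)^2) = sqrt(441/4 + 1323/4) = sqrt(441) = 21
θ = arctan(b/a) = arctan(18.1865/-10.5) (quadrant-adjusted) = 120°
z = 21(cos 120° + i sin 120°)


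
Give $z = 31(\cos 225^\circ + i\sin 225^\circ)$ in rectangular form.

a = r cos θ = 31 * -sqrt(2)/2 = -31*sqrt(2)/2
b = r sin θ = 31 * -sqrt(2)/2 = -31*sqrt(2)/2
z = -31*sqrt(2)/2 - (31*sqrt(2)/2)i


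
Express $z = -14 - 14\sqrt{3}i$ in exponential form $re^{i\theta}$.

r = |z| = sqrt((-14)^2 + (-14*sqrt(3))^2) = sqrt(196 + 588) = sqrt(784) = 28
θ = arctan(b/a) = arctan(-24.2487/-14) (quadrant-adjusted) = -120° = -2π/3
z = 28e^(-i*2π/3)


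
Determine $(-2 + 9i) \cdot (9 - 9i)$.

(a1*a2 - b1*b2) + (a1*b2 + b1*a2)i
= (-18 - (-81)) + (18 + 81)i
= 63 + 99i


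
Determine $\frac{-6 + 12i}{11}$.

Divisor is real, so divide each part by 11:
= -6/11 + (12/11)i


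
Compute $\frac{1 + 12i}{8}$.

Divisor is real, so divide each part by 8:
= 1/8 + (3/2)i


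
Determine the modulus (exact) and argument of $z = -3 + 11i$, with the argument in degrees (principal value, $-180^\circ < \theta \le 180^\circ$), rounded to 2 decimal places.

|z| = sqrt((-3)^2 + 11^2) = sqrt(130)
arg(z) = arctan(b/a) = arctan(11/-3) (quadrant-adjusted) = 105.26°


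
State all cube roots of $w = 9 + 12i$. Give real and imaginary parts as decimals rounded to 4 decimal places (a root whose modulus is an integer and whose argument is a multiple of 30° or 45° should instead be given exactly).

|w| = 15, arg(w) ≈ 53.130102°
Root modulus = 15^(1/3) ≈ 2.466212
Root arguments: θ_k = (arg(w) + 360°k)/3 for k = 0, 1, ..., 2
Compute each root as (root modulus)(cos θ_k + i sin θ_k) using full-precision intermediates, then round to 4 decimal places.
Roots: 2.3493 + 0.7502i, -1.8244 + 1.6595i, -0.5250 - 2.4097i


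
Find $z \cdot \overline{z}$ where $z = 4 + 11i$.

z * conjugate(z) = |z|^2 = a^2 + b^2
= 4^2 + 11^2 = 137


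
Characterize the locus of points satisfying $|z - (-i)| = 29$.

|z - z0| = r describes a circle centered at z0 with radius r
Here z0 = -i and r = 29
Locus: Circle centered at (0, -1) with radius 29


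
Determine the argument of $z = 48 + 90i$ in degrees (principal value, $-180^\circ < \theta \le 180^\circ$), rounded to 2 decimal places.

θ = arctan(b/a) = arctan(90/48) (quadrant-adjusted) = 61.93°


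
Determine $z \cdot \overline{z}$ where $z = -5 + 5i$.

z * conjugate(z) = |z|^2 = a^2 + b^2
= (-5)^2 + 5^2 = 50


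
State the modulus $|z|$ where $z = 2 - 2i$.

|z| = sqrt(a^2 + b^2) = sqrt(2^2 + (-2)^2) = sqrt(8) = sqrt(8)


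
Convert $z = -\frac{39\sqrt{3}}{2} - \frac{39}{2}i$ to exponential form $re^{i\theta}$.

r = |z| = sqrt((-39*sqrt(3)/2)^2 + (-39/2)^2) = sqrt(4563/4 + 1521/4) = sqrt(1521) = 39
θ = arctan(b/a) = arctan(-19.5/-33.775) (quadrant-adjusted) = 210° = 7π/6
z = 39e^(i*7π/6)


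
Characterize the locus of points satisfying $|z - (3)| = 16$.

|z - z0| = r describes a circle centered at z0 with radius r
Here z0 = 3 and r = 16
Locus: Circle centered at (3, 0) with radius 16


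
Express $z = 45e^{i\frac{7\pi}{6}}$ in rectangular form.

a = r cos θ = 45 * -sqrt(3)/2 = -45*sqrt(3)/2
b = r sin θ = 45 * -1/2 = -45/2
z = -45*sqrt(3)/2 - (45/2)i


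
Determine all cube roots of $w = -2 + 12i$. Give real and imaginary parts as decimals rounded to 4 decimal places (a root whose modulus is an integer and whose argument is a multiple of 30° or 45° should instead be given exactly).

|w| = sqrt(148) ≈ 12.165525, arg(w) ≈ 99.462322°
Root modulus = sqrt(148)^(1/3) ≈ 2.299907
Root arguments: θ_k = (arg(w) + 360°k)/3 for k = 0, 1, ..., 2
Compute each root as (root modulus)(cos θ_k + i sin θ_k) using full-precision intermediates, then round to 4 decimal places.
Roots: 1.9255 + 1.2578i, -2.0520 + 1.0386i, 0.1265 - 2.2964i


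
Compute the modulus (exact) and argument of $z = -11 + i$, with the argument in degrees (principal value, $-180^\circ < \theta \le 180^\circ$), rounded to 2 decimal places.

|z| = sqrt((-11)^2 + 1^2) = sqrt(122)
arg(z) = arctan(b/a) = arctan(1/-11) (quadrant-adjusted) = 174.81°


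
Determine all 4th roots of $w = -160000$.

|w| = 160000, arg(w) = 180°
Root modulus = 160000^(1/4) = 20
Root arguments: θ_k = (180° + 360°k)/4 for k = 0, 1, ..., 3
Roots: 10*sqrt(2) + 10*sqrt(2)i, -10*sqrt(2) + 10*sqrt(2)i, -10*sqrt(2) - 10*sqrt(2)i, 10*sqrt(2) - 10*sqrt(2)i


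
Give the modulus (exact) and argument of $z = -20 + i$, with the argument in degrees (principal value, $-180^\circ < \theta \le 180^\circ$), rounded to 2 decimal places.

|z| = sqrt((-20)^2 + 1^2) = sqrt(401)
arg(z) = arctan(b/a) = arctan(1/-20) (quadrant-adjusted) = 177.14°


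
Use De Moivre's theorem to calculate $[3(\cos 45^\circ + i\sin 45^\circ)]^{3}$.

By De Moivre: z^n = r^n(cos(nθ) + i sin(nθ))
= 3^3(cos(3*45°) + i sin(3*45°))
= 27(cos 135° + i sin 135°)
= -27*sqrt(2)/2 + (27*sqrt(2)/2)i


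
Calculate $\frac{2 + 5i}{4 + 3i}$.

Multiply numerator and denominator by conjugate (4 - 3i):
= (2 + 5i)(4 - 3i) / (4^2 + 3^2)
= (23 + 14i) / 25
= 23/25 + (14/25)i


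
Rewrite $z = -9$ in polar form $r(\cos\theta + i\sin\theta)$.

r = |z| = sqrt(a^2 + b^2) = sqrt((-9)^2 + (0)^2) = sqrt(81 + 0) = sqrt(81) = 9
b = 0 and a < 0, so z lies on the negative real axis: θ = 180°
z = 9(cos 180° + i sin 180°)


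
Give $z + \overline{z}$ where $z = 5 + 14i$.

z + conjugate(z) = (a + bi) + (a - bi) = 2a
= 2 * 5 = 10


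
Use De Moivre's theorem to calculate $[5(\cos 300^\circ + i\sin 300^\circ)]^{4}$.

By De Moivre: z^n = r^n(cos(nθ) + i sin(nθ))
= 5^4(cos(4*300°) + i sin(4*300°))
= 625(cos 120° + i sin 120°)
= -625/2 + (625*sqrt(3)/2)i


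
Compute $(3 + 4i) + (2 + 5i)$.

(3 + 2) + (4 + 5)i = 5 + 9i


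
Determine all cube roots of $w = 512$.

|w| = 512, arg(w) = 0°
Root modulus = 512^(1/3) = 8
Root arguments: θ_k = (0° + 360°k)/3 for k = 0, 1, ..., 2
Roots: 8, -4 + 4*sqrt(3)i, -4 - 4*sqrt(3)i


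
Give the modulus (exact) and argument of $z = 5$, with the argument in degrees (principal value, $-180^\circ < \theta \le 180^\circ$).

|z| = sqrt(5^2 + 0^2) = 5
b = 0 and a > 0, so z lies on the positive real axis: arg(z) = 0°


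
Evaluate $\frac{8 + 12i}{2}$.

Divisor is real, so divide each part by 2:
= 4 + 6i


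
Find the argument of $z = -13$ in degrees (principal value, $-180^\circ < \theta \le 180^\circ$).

b = 0 and a < 0, so z lies on the negative real axis: θ = 180°


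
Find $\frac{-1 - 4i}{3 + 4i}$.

Multiply numerator and denominator by conjugate (3 - 4i):
= (-1 - 4i)(3 - 4i) / (3^2 + 4^2)
= (-19 - 8i) / 25
= -19/25 - (8/25)i


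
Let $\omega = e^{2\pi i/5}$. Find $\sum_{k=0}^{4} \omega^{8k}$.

Let ζ = ω^8 = e^(2πi·8/5). Since 5 ∤ 8, ζ ≠ 1.
Sum = Σ_{k=0}^{4} ζ^k = (ζ^5 - 1)/(ζ - 1) = (ω^{8·5} - 1)/(ζ - 1) = (1 - 1)/(ζ - 1) = 0


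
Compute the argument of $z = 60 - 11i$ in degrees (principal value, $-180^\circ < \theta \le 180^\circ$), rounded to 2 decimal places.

θ = arctan(b/a) = arctan(-11/60) (quadrant-adjusted) = -10.39°


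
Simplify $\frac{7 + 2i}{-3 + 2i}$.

Multiply numerator and denominator by conjugate (-3 - 2i):
= (7 + 2i)(-3 - 2i) / ((-3)^2 + 2^2)
= (-17 - 20i) / 13
= -17/13 - (20/13)i


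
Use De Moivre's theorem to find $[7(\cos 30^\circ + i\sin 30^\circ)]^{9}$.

By De Moivre: z^n = r^n(cos(nθ) + i sin(nθ))
= 7^9(cos(9*30°) + i sin(9*30°))
= 40353607(cos 270° + i sin 270°)
= -40353607i


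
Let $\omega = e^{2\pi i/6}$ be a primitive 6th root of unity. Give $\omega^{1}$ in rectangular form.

ω^1 = e^(2πi·1/6) = e^(i·1π/3)
= cos(1π/3) + i sin(1π/3)
= 1/2 + (sqrt(3)/2)i


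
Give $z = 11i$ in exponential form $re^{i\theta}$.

r = |z| = sqrt((0)^2 + (11)^2) = sqrt(0 + 121) = sqrt(121) = 11
a = 0 and b > 0, so z lies on the positive imaginary axis: θ = 90° = π/2
z = 11e^(i*π/2)


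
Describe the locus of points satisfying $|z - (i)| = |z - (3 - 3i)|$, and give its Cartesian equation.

|z - z1| = |z - z2| means z is equidistant from z1 and z2,
i.e. the perpendicular bisector of the segment from (0, 1) to (3, -3) (midpoint (3/2, -1)).
With z = x + yi, square both sides:
(x - 0)^2 + (y - 1)^2 = (x - 3)^2 + (y - (-3))^2
The x^2 and y^2 terms cancel: 6x + (-8)y = 18 - 1 = 17
Simplify: 6x - 8y = 17
Locus: Perpendicular bisector of the segment from (0, 1) to (3, -3): the line 6x - 8y = 17


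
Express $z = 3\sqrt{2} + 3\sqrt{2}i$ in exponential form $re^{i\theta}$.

r = |z| = sqrt((3*sqrt(2))^2 + (3*sqrt(2))^2) = sqrt(18 + 18) = sqrt(36) = 6
θ = arctan(b/a) = arctan(4.2426/4.2426) (quadrant-adjusted) = 45° = π/4
z = 6e^(i*π/4)


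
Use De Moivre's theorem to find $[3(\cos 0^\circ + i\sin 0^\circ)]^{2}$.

By De Moivre: z^n = r^n(cos(nθ) + i sin(nθ))
= 3^2(cos(2*0°) + i sin(2*0°))
= 9(cos 0° + i sin 0°)
= 9


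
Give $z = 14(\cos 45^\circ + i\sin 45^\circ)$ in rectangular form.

a = r cos θ = 14 * sqrt(2)/2 = 7*sqrt(2)
b = r sin θ = 14 * sqrt(2)/2 = 7*sqrt(2)
z = 7*sqrt(2) + 7*sqrt(2)i


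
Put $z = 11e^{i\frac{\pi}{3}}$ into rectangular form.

a = r cos θ = 11 * 1/2 = 11/2
b = r sin θ = 11 * sqrt(3)/2 = 11*sqrt(3)/2
z = 11/2 + (11*sqrt(3)/2)i


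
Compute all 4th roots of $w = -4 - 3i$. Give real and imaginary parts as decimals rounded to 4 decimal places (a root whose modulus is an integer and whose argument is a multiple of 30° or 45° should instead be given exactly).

|w| = 5, arg(w) ≈ 216.869898°
Root modulus = 5^(1/4) ≈ 1.495349
Root arguments: θ_k = (arg(w) + 360°k)/4 for k = 0, 1, ..., 3
Compute each root as (root modulus)(cos θ_k + i sin θ_k) using full-precision intermediates, then round to 4 decimal places.
Roots: 0.8743 + 1.2131i, -1.2131 + 0.8743i, -0.8743 - 1.2131i, 1.2131 - 0.8743i


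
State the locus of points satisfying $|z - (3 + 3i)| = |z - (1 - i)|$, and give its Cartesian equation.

|z - z1| = |z - z2| means z is equidistant from z1 and z2,
i.e. the perpendicular bisector of the segment from (3, 3) to (1, -1) (midpoint (2, 1)).
With z = x + yi, square both sides:
(x - 3)^2 + (y - 3)^2 = (x - 1)^2 + (y - (-1))^2
The x^2 and y^2 terms cancel: -4x + (-8)y = 2 - 18 = -16
Simplify: x + 2y = 4
Locus: Perpendicular bisector of the segment from (3, 3) to (1, -1): the line x + 2y = 4


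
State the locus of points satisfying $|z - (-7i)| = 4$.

|z - z0| = r describes a circle centered at z0 with radius r
Here z0 = -7i and r = 4
Locus: Circle centered at (0, -7) with radius 4


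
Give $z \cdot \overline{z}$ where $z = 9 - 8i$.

z * conjugate(z) = |z|^2 = a^2 + b^2
= 9^2 + (-8)^2 = 145


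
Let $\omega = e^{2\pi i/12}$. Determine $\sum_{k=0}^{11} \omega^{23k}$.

Let ζ = ω^23 = e^(2πi·23/12). Since 12 ∤ 23, ζ ≠ 1.
Sum = Σ_{k=0}^{11} ζ^k = (ζ^12 - 1)/(ζ - 1) = (ω^{23·12} - 1)/(ζ - 1) = (1 - 1)/(ζ - 1) = 0


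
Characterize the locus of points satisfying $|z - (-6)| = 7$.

|z - z0| = r describes a circle centered at z0 with radius r
Here z0 = -6 and r = 7
Locus: Circle centered at (-6, 0) with radius 7


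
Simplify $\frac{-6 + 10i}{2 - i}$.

Multiply numerator and denominator by conjugate (2 + i):
= (-6 + 10i)(2 + i) / (2^2 + (-1)^2)
= (-22 + 14i) / 5
= -22/5 + (14/5)i


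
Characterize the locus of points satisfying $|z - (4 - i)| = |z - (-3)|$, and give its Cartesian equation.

|z - z1| = |z - z2| means z is equidistant from z1 and z2,
i.e. the perpendicular bisector of the segment from (4, -1) to (-3, 0) (midpoint (1/2, -1/2)).
With z = x + yi, square both sides:
(x - 4)^2 + (y - (-1))^2 = (x - (-3))^2 + (y - 0)^2
The x^2 and y^2 terms cancel: -14x + 2y = 9 - 17 = -8
Simplify: 7x - y = 4
Locus: Perpendicular bisector of the segment from (4, -1) to (-3, 0): the line 7x - y = 4


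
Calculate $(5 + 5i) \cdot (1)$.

(a1*a2 - b1*b2) + (a1*b2 + b1*a2)i
= (5 - 0) + (0 + 5)i
= 5 + 5i


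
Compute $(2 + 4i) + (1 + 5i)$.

(2 + 1) + (4 + 5)i = 3 + 9i


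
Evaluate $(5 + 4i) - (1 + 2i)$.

(5 - 1) + (4 - 2)i = 4 + 2i


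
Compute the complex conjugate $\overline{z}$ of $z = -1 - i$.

If z = a + bi, then conjugate(z) = a - bi
conjugate(-1 - i) = -1 + i


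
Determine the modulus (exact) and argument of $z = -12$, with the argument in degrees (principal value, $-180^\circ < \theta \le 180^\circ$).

|z| = sqrt((-12)^2 + 0^2) = 12
b = 0 and a < 0, so z lies on the negative real axis: arg(z) = 180°


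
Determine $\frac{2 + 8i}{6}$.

Divisor is real, so divide each part by 6:
= 1/3 + (4/3)i


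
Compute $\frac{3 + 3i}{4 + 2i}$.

Multiply numerator and denominator by conjugate (4 - 2i):
= (3 + 3i)(4 - 2i) / (4^2 + 2^2)
= (18 + 6i) / 20
Divide through by 2: (9 + 3i) / 10
= 9/10 + (3/10)i


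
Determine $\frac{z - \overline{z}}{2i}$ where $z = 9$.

z - conjugate(z) = 2bi
(z - conjugate(z))/(2i) = 2bi/(2i) = b = 0


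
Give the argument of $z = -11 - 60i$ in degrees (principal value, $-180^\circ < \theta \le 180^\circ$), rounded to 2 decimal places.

θ = arctan(b/a) = arctan(-60/-11) (quadrant-adjusted) = -100.39°


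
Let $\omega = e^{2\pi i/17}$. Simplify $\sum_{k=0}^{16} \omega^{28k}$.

Let ζ = ω^28 = e^(2πi·28/17). Since 17 ∤ 28, ζ ≠ 1.
Sum = Σ_{k=0}^{16} ζ^k = (ζ^17 - 1)/(ζ - 1) = (ω^{28·17} - 1)/(ζ - 1) = (1 - 1)/(ζ - 1) = 0


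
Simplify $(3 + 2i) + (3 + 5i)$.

(3 + 3) + (2 + 5)i = 6 + 7i


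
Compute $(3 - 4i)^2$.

(a + bi)^2 = a^2 - b^2 + 2abi
= 3^2 - (-4)^2 + 2*3*(-4)i
= -7 - 24i


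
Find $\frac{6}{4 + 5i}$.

Multiply numerator and denominator by conjugate (4 - 5i):
= (6)(4 - 5i) / (4^2 + 5^2)
= (24 - 30i) / 41
= 24/41 - (30/41)i


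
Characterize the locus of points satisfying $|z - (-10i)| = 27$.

|z - z0| = r describes a circle centered at z0 with radius r
Here z0 = -10i and r = 27
Locus: Circle centered at (0, -10) with radius 27


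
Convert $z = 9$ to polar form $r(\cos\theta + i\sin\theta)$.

r = |z| = sqrt(a^2 + b^2) = sqrt((9)^2 + (0)^2) = sqrt(81 + 0) = sqrt(81) = 9
b = 0 and a > 0, so z lies on the positive real axis: θ = 0°
z = 9(cos 0° + i sin 0°)


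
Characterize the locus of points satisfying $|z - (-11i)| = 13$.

|z - z0| = r describes a circle centered at z0 with radius r
Here z0 = -11i and r = 13
Locus: Circle centered at (0, -11) with radius 13


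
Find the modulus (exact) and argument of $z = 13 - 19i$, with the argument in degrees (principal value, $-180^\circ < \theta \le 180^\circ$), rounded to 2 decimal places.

|z| = sqrt(13^2 + (-19)^2) = sqrt(530)
arg(z) = arctan(b/a) = arctan(-19/13) (quadrant-adjusted) = -55.62°


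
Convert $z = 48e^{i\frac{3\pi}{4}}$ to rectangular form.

a = r cos θ = 48 * -sqrt(2)/2 = -24*sqrt(2)
b = r sin θ = 48 * sqrt(2)/2 = 24*sqrt(2)
z = -24*sqrt(2) + 24*sqrt(2)i


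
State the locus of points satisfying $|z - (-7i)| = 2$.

|z - z0| = r describes a circle centered at z0 with radius r
Here z0 = -7i and r = 2
Locus: Circle centered at (0, -7) with radius 2


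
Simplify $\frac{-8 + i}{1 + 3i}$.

Multiply numerator and denominator by conjugate (1 - 3i):
= (-8 + i)(1 - 3i) / (1^2 + 3^2)
= (-5 + 25i) / 10
Divide through by 5: (-1 + 5i) / 2
= -1/2 + (5/2)i


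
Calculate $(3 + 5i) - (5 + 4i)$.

(3 - 5) + (5 - 4)i = -2 + i


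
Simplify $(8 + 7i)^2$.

(a + bi)^2 = a^2 - b^2 + 2abi
= 8^2 - 7^2 + 2*8*7i
= 15 + 112i


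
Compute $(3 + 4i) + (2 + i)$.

(3 + 2) + (4 + 1)i = 5 + 5i


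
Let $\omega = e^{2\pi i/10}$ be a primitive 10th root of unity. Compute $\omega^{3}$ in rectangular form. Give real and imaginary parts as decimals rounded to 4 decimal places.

ω^3 = e^(2πi·3/10) = e^(i·3π/5)
= cos(3π/5) + i sin(3π/5)
= -0.3090 + 0.9511i


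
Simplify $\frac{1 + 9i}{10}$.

Divisor is real, so divide each part by 10:
= 1/10 + (9/10)i


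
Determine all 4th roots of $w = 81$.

|w| = 81, arg(w) = 0°
Root modulus = 81^(1/4) = 3
Root arguments: θ_k = (0° + 360°k)/4 for k = 0, 1, ..., 3
Roots: 3, 3i, -3, -3i


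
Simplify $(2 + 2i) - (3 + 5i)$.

(2 - 3) + (2 - 5)i = -1 - 3i


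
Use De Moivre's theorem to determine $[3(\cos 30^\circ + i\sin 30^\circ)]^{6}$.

By De Moivre: z^n = r^n(cos(nθ) + i sin(nθ))
= 3^6(cos(6*30°) + i sin(6*30°))
= 729(cos 180° + i sin 180°)
= -729


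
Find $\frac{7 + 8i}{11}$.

Divisor is real, so divide each part by 11:
= 7/11 + (8/11)i


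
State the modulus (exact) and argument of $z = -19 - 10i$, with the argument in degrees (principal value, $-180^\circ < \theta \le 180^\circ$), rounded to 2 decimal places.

|z| = sqrt((-19)^2 + (-10)^2) = sqrt(461)
arg(z) = arctan(b/a) = arctan(-10/-19) (quadrant-adjusted) = -152.24°


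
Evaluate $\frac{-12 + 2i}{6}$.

Divisor is real, so divide each part by 6:
= -2 + (1/3)i


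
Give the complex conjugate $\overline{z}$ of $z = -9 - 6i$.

If z = a + bi, then conjugate(z) = a - bi
conjugate(-9 - 6i) = -9 + 6i


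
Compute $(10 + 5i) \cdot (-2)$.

(a1*a2 - b1*b2) + (a1*b2 + b1*a2)i
= (-20 - 0) + (0 + (-10))i
= -20 - 10i


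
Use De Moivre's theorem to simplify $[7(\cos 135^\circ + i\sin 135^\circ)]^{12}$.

By De Moivre: z^n = r^n(cos(nθ) + i sin(nθ))
= 7^12(cos(12*135°) + i sin(12*135°))
= 13841287201(cos 180° + i sin 180°)
= -13841287201


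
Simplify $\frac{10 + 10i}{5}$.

Divisor is real, so divide each part by 5:
= 2 + 2i


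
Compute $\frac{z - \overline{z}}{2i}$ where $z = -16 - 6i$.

z - conjugate(z) = 2bi
(z - conjugate(z))/(2i) = 2bi/(2i) = b = -6


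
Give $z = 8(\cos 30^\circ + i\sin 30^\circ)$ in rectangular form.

a = r cos θ = 8 * sqrt(3)/2 = 4*sqrt(3)
b = r sin θ = 8 * 1/2 = 4
z = 4*sqrt(3) + 4i


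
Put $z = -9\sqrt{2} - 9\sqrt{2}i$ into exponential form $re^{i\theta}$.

r = |z| = sqrt((-9*sqrt(2))^2 + (-9*sqrt(2))^2) = sqrt(162 + 162) = sqrt(324) = 18
θ = arctan(b/a) = arctan(-12.7279/-12.7279) (quadrant-adjusted) = -135° = -3π/4
z = 18e^(-i*3π/4)


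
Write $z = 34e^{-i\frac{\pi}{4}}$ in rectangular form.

a = r cos θ = 34 * sqrt(2)/2 = 17*sqrt(2)
b = r sin θ = 34 * -sqrt(2)/2 = -17*sqrt(2)
z = 17*sqrt(2) - 17*sqrt(2)i


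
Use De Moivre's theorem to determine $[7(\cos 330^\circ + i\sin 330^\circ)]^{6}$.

By De Moivre: z^n = r^n(cos(nθ) + i sin(nθ))
= 7^6(cos(6*330°) + i sin(6*330°))
= 117649(cos 180° + i sin 180°)
= -117649


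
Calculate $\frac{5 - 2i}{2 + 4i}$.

Multiply numerator and denominator by conjugate (2 - 4i):
= (5 - 2i)(2 - 4i) / (2^2 + 4^2)
= (2 - 24i) / 20
Divide through by 2: (1 - 12i) / 10
= 1/10 - (6/5)i


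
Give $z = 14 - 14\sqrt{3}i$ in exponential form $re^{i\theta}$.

r = |z| = sqrt((14)^2 + (-14*sqrt(3))^2) = sqrt(196 + 588) = sqrt(784) = 28
θ = arctan(b/a) = arctan(-24.2487/14) (quadrant-adjusted) = -60° = -π/3
z = 28e^(-i*π/3)


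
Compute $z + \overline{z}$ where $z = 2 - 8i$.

z + conjugate(z) = (a + bi) + (a - bi) = 2a
= 2 * 2 = 4


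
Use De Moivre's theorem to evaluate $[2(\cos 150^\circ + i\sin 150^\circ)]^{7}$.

By De Moivre: z^n = r^n(cos(nθ) + i sin(nθ))
= 2^7(cos(7*150°) + i sin(7*150°))
= 128(cos 330° + i sin 330°)
= 64*sqrt(3) - 64i


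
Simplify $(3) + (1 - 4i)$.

(3 + 1) + (0 + (-4))i = 4 - 4i


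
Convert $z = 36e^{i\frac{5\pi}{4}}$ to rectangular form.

a = r cos θ = 36 * -sqrt(2)/2 = -18*sqrt(2)
b = r sin θ = 36 * -sqrt(2)/2 = -18*sqrt(2)
z = -18*sqrt(2) - 18*sqrt(2)i


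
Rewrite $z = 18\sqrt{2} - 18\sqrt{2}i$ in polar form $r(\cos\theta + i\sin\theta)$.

r = |z| = sqrt(a^2 + b^2) = sqrt((18*sqrt(2))^2 + (-18*sqrt(2))^2) = sqrt(648 + 648) = sqrt(1296) = 36
θ = arctan(b/a) = arctan(-25.4558/25.4558) (quadrant-adjusted) = 315°
z = 36(cos 315° + i sin 315°)


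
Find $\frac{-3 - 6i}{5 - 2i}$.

Multiply numerator and denominator by conjugate (5 + 2i):
= (-3 - 6i)(5 + 2i) / (5^2 + (-2)^2)
= (-3 - 36i) / 29
= -3/29 - (36/29)i


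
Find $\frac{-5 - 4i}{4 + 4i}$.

Multiply numerator and denominator by conjugate (4 - 4i):
= (-5 - 4i)(4 - 4i) / (4^2 + 4^2)
= (-36 + 4i) / 32
Divide through by 4: (-9 + i) / 8
= -9/8 + (1/8)i


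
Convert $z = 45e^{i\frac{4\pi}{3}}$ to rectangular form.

a = r cos θ = 45 * -1/2 = -45/2
b = r sin θ = 45 * -sqrt(3)/2 = -45*sqrt(3)/2
z = -45/2 - (45*sqrt(3)/2)i


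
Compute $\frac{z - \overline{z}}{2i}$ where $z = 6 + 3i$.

z - conjugate(z) = 2bi
(z - conjugate(z))/(2i) = 2bi/(2i) = b = 3


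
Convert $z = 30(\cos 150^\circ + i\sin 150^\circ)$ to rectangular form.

a = r cos θ = 30 * -sqrt(3)/2 = -15*sqrt(3)
b = r sin θ = 30 * 1/2 = 15
z = -15*sqrt(3) + 15i


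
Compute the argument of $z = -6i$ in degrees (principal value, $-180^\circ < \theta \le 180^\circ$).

a = 0 and b < 0, so z lies on the negative imaginary axis: θ = -90°


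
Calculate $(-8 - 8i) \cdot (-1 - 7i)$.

(a1*a2 - b1*b2) + (a1*b2 + b1*a2)i
= (8 - 56) + (56 + 8)i
= -48 + 64i


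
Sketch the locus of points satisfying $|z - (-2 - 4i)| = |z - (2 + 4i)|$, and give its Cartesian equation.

|z - z1| = |z - z2| means z is equidistant from z1 and z2,
i.e. the perpendicular bisector of the segment from (-2, -4) to (2, 4) (midpoint (0, 0)).
With z = x + yi, square both sides:
(x - (-2))^2 + (y - (-4))^2 = (x - 2)^2 + (y - 4)^2
The x^2 and y^2 terms cancel: 8x + 16y = 20 - 20 = 0
Simplify: x + 2y = 0
Locus: Perpendicular bisector of the segment from (-2, -4) to (2, 4): the line x + 2y = 0


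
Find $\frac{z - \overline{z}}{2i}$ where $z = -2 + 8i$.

z - conjugate(z) = 2bi
(z - conjugate(z))/(2i) = 2bi/(2i) = b = 8


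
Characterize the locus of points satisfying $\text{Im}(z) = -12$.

Im(z) = y where z = x + yi; the equation y = -12 is satisfied by all points with that y-coordinate
Locus: Horizontal line y = -12


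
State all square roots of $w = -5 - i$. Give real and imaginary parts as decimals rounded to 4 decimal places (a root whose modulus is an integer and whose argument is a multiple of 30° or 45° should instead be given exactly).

|w| = sqrt(26) ≈ 5.099020, arg(w) ≈ 191.309932°
Root modulus = sqrt(26)^(1/2) ≈ 2.258101
Root arguments: θ_k = (arg(w) + 360°k)/2 for k = 0, 1, ..., 1
Compute each root as (root modulus)(cos θ_k + i sin θ_k) using full-precision intermediates, then round to 4 decimal places.
Roots: -0.2225 + 2.2471i, 0.2225 - 2.2471i


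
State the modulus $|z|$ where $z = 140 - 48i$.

|z| = sqrt(a^2 + b^2) = sqrt(140^2 + (-48)^2) = sqrt(21904) = 148


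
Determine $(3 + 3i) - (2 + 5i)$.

(3 - 2) + (3 - 5)i = 1 - 2i


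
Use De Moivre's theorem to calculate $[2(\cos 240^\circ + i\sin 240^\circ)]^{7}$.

By De Moivre: z^n = r^n(cos(nθ) + i sin(nθ))
= 2^7(cos(7*240°) + i sin(7*240°))
= 128(cos 240° + i sin 240°)
= -64 - 64*sqrt(3)i


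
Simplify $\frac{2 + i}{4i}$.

Multiply numerator and denominator by conjugate (-4i):
= (2 + i)(-4i) / (0^2 + 4^2)
= (4 - 8i) / 16
Divide through by 4: (1 - 2i) / 4
= 1/4 - (1/2)i


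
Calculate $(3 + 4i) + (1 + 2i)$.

(3 + 1) + (4 + 2)i = 4 + 6i


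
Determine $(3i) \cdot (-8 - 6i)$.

(a1*a2 - b1*b2) + (a1*b2 + b1*a2)i
= (0 - (-18)) + (0 + (-24))i
= 18 - 24i


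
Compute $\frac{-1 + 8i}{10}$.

Divisor is real, so divide each part by 10:
= -1/10 + (4/5)i


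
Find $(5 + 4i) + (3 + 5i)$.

(5 + 3) + (4 + 5)i = 8 + 9i


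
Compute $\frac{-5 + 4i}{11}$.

Divisor is real, so divide each part by 11:
= -5/11 + (4/11)i


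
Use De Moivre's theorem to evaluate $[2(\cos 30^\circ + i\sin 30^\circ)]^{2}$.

By De Moivre: z^n = r^n(cos(nθ) + i sin(nθ))
= 2^2(cos(2*30°) + i sin(2*30°))
= 4(cos 60° + i sin 60°)
= 2 + 2*sqrt(3)i


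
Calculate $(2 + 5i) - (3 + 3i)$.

(2 - 3) + (5 - 3)i = -1 + 2i


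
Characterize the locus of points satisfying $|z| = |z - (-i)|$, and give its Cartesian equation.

|z - z1| = |z - z2| means z is equidistant from z1 and z2,
i.e. the perpendicular bisector of the segment from (0, 0) to (0, -1) (midpoint (0, -1/2)).
With z = x + yi, square both sides:
(x - 0)^2 + (y - 0)^2 = (x - 0)^2 + (y - (-1))^2
The x^2 and y^2 terms cancel: 0x + (-2)y = 1 - 0 = 1
Simplify: y = -1/2
Locus: Perpendicular bisector of the segment from (0, 0) to (0, -1): the line y = -1/2


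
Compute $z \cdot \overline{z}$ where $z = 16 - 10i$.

z * conjugate(z) = |z|^2 = a^2 + b^2
= 16^2 + (-10)^2 = 356


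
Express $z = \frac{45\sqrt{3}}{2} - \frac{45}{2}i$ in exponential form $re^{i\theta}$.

r = |z| = sqrt((45*sqrt(3)/2)^2 + (-45/2)^2) = sqrt(6075/4 + 2025/4) = sqrt(2025) = 45
θ = arctan(b/a) = arctan(-22.5/38.9711) (quadrant-adjusted) = -30° = -π/6
z = 45e^(-i*π/6)


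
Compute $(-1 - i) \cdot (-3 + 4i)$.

(a1*a2 - b1*b2) + (a1*b2 + b1*a2)i
= (3 - (-4)) + (-4 + 3)i
= 7 - i


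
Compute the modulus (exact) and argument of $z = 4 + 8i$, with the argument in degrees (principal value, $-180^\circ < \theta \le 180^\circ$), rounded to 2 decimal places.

|z| = sqrt(4^2 + 8^2) = sqrt(80)
arg(z) = arctan(b/a) = arctan(8/4) (quadrant-adjusted) = 63.43°
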